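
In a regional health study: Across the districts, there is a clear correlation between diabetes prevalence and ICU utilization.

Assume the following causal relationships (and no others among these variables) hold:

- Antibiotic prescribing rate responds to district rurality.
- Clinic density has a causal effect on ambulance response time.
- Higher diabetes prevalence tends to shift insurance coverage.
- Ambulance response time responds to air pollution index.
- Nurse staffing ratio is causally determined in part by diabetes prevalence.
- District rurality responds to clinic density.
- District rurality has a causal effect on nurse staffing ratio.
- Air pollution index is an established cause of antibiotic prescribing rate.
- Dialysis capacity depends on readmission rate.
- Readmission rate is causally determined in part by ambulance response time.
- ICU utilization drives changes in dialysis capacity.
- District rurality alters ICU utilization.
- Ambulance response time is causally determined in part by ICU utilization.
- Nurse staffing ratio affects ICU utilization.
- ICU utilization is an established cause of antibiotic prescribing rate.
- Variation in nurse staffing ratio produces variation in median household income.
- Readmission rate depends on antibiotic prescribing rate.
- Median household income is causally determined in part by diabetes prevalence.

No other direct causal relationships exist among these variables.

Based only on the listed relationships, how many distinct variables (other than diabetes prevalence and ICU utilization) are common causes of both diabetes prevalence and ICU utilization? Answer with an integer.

No listed variable has a causal path to both diabetes prevalence and ICU utilization, so there are no common causes.

0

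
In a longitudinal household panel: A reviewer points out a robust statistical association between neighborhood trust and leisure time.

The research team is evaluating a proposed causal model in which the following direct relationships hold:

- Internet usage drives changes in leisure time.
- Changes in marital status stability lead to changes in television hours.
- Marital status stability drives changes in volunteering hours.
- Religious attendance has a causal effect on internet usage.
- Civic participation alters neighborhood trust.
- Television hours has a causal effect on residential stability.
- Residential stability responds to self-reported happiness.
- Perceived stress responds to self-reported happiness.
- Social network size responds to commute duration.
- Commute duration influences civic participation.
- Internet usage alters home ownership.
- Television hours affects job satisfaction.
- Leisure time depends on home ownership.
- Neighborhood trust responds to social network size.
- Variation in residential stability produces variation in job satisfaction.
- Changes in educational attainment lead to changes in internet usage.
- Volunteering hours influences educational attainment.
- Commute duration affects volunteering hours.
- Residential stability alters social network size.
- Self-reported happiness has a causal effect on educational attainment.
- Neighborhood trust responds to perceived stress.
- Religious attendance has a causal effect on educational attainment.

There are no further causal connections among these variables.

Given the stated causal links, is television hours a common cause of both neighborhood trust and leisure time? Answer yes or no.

no

Television hours has no stated causal path to leisure time. A confounder must cause both variables, so television hours does not qualify.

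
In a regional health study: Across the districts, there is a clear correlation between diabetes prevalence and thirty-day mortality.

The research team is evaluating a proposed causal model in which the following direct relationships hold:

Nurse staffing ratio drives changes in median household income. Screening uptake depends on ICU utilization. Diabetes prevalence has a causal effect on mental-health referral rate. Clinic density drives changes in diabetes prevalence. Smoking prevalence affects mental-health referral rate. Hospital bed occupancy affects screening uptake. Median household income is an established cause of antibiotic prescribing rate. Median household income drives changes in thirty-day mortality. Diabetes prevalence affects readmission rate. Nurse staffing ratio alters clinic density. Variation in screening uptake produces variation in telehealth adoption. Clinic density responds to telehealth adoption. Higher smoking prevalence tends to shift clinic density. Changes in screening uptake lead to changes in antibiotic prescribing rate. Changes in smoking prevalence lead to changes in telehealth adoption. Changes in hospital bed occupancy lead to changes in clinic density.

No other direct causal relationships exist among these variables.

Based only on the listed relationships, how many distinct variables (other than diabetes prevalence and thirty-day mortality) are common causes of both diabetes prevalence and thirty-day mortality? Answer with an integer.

1

The common causes are: nurse staffing ratio (to diabetes prevalence via nurse staffing ratio → clinic density → diabetes prevalence; to thirty-day mortality via nurse staffing ratio → median household income → thirty-day mortality).
Every other variable lacks a causal path to at least one of diabetes prevalence and thirty-day mortality.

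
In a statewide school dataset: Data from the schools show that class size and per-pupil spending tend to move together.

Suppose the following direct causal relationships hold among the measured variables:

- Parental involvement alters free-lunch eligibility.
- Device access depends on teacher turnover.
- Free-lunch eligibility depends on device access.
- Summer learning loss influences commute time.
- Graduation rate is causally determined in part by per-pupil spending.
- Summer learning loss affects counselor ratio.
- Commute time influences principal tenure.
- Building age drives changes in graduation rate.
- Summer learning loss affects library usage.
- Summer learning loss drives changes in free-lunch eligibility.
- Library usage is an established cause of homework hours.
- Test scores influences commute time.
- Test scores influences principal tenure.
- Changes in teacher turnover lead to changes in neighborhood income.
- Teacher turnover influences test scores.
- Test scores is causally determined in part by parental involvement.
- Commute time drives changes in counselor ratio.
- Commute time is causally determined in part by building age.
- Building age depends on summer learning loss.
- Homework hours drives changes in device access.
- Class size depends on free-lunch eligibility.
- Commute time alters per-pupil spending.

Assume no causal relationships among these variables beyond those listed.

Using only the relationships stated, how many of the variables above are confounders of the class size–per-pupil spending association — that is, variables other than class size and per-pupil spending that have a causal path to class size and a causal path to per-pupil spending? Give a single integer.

3

The common causes are: parental involvement (to class size via parental involvement → free-lunch eligibility → class size; to per-pupil spending via parental involvement → test scores → commute time → per-pupil spending); summer learning loss (to class size via summer learning loss → free-lunch eligibility → class size; to per-pupil spending via summer learning loss → commute time → per-pupil spending); teacher turnover (to class size via teacher turnover → device access → free-lunch eligibility → class size; to per-pupil spending via teacher turnover → test scores → commute time → per-pupil spending).
Every other variable lacks a causal path to at least one of class size and per-pupil spending.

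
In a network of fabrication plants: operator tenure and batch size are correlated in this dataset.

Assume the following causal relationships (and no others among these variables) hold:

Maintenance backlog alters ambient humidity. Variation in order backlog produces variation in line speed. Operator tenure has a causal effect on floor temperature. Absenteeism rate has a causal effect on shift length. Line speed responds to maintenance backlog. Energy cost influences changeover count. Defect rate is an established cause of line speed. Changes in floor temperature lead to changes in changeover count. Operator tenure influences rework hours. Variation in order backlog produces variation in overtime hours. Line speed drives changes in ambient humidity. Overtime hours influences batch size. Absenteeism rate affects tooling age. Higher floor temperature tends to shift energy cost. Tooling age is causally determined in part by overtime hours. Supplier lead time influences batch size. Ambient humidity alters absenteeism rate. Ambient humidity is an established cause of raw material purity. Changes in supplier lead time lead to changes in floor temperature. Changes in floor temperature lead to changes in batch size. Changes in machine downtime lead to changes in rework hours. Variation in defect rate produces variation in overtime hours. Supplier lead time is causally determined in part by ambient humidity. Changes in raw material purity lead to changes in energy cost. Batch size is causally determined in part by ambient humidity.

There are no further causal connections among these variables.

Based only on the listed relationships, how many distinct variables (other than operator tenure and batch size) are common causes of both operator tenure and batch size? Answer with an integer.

No listed variable has a causal path to both operator tenure and batch size, so there are no common causes.

0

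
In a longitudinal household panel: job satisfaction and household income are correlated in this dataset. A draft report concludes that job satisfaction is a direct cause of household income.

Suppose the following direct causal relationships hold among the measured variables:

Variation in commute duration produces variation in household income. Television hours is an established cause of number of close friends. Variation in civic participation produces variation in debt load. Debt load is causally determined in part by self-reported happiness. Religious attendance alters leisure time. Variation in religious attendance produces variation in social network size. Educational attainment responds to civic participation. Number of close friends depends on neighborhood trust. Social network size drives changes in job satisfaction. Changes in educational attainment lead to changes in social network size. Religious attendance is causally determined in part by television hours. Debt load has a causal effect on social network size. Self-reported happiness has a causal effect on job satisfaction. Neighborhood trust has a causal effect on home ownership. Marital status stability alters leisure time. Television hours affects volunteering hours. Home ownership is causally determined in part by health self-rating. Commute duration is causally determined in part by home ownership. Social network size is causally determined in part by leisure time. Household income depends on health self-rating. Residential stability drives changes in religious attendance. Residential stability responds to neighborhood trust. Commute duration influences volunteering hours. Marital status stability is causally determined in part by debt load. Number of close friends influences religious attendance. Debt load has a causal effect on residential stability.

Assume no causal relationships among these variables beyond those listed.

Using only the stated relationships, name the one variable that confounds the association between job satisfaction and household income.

neighborhood trust

Neighborhood trust has a causal path to job satisfaction (neighborhood trust → number of close friends → religious attendance → social network size → job satisfaction) and a separate causal path to household income (neighborhood trust → home ownership → commute duration → household income), so it is a common cause of both.
No stated relationship gives job satisfaction a causal route to household income, so the correlation is explained by the shared upstream cause rather than a direct effect.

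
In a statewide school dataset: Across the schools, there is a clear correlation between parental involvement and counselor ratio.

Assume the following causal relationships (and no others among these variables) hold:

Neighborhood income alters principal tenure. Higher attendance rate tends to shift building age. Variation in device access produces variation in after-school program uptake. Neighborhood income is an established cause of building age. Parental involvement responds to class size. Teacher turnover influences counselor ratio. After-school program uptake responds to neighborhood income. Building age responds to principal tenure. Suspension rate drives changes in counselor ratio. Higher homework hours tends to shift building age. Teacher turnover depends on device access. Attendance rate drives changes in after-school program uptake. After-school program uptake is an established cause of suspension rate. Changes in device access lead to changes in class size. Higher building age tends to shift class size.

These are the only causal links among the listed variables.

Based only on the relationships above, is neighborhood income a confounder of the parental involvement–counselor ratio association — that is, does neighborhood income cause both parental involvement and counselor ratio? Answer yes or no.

yes

Neighborhood income has a causal path to parental involvement (neighborhood income → building age → class size → parental involvement) and to counselor ratio (neighborhood income → after-school program uptake → suspension rate → counselor ratio), so it is a common cause of both — a confounder.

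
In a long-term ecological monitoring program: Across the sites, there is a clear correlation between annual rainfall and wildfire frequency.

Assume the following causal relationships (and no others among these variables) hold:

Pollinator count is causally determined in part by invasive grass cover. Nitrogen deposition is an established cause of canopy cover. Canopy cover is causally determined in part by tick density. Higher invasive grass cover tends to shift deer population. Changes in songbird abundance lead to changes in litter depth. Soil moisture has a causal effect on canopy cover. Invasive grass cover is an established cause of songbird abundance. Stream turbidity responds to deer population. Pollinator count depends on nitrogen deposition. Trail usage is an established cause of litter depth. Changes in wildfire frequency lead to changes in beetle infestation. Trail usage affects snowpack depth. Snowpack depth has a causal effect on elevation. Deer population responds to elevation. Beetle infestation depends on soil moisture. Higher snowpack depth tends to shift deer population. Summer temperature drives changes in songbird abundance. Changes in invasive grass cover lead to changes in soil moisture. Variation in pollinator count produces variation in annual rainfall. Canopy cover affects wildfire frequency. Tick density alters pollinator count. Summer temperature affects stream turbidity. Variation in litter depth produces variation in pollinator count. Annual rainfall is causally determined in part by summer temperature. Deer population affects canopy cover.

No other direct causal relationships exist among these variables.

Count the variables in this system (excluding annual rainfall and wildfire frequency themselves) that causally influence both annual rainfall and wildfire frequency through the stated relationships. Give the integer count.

The common causes are: invasive grass cover (to annual rainfall via invasive grass cover → pollinator count → annual rainfall; to wildfire frequency via invasive grass cover → soil moisture → canopy cover → wildfire frequency); nitrogen deposition (to annual rainfall via nitrogen deposition → pollinator count → annual rainfall; to wildfire frequency via nitrogen deposition → canopy cover → wildfire frequency); tick density (to annual rainfall via tick density → pollinator count → annual rainfall; to wildfire frequency via tick density → canopy cover → wildfire frequency); trail usage (to annual rainfall via trail usage → litter depth → pollinator count → annual rainfall; to wildfire frequency via trail usage → snowpack depth → deer population → canopy cover → wildfire frequency).
Every other variable lacks a causal path to at least one of annual rainfall and wildfire frequency.

4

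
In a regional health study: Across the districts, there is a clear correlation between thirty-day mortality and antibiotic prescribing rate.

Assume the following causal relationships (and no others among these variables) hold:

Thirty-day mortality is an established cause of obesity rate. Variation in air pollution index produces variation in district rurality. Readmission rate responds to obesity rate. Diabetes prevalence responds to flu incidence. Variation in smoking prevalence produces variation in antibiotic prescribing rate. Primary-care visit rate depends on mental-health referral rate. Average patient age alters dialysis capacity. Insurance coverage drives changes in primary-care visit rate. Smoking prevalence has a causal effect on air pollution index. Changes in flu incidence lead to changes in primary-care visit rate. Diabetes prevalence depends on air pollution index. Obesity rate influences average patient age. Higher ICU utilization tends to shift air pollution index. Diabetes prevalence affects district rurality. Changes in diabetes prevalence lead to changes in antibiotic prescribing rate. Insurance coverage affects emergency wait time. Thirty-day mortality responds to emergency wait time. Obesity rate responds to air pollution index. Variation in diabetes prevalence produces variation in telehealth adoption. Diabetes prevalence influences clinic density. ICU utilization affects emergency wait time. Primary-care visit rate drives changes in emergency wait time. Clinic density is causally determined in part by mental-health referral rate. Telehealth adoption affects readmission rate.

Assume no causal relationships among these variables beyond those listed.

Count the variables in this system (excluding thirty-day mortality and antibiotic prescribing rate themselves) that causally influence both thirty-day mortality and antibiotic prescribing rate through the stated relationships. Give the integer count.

2

The common causes are: ICU utilization (to thirty-day mortality via ICU utilization → emergency wait time → thirty-day mortality; to antibiotic prescribing rate via ICU utilization → air pollution index → diabetes prevalence → antibiotic prescribing rate); flu incidence (to thirty-day mortality via flu incidence → primary-care visit rate → emergency wait time → thirty-day mortality; to antibiotic prescribing rate via flu incidence → diabetes prevalence → antibiotic prescribing rate).
Every other variable lacks a causal path to at least one of thirty-day mortality and antibiotic prescribing rate.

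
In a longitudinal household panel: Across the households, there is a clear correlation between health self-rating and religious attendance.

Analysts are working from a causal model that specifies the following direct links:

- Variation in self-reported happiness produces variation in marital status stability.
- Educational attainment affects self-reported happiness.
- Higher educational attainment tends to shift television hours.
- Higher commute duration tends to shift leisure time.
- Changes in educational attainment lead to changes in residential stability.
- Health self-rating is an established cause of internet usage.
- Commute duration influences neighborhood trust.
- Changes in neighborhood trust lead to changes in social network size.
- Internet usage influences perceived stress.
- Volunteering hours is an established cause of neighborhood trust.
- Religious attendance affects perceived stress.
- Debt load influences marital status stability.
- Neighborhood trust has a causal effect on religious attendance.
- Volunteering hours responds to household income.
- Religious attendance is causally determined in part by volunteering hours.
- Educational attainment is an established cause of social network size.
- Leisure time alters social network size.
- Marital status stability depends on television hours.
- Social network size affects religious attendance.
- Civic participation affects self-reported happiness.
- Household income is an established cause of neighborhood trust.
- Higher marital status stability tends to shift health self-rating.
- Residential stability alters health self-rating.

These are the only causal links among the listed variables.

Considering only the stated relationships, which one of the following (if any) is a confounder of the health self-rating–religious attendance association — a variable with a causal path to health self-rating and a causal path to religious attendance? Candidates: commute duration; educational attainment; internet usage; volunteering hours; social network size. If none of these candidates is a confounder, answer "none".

Educational attainment causes health self-rating (educational attainment → residential stability → health self-rating) and also causes religious attendance (educational attainment → social network size → religious attendance); it is a common cause of both.
Each of the other candidates lacks a causal path to at least one of health self-rating and religious attendance, so they do not confound the relationship.

educational attainment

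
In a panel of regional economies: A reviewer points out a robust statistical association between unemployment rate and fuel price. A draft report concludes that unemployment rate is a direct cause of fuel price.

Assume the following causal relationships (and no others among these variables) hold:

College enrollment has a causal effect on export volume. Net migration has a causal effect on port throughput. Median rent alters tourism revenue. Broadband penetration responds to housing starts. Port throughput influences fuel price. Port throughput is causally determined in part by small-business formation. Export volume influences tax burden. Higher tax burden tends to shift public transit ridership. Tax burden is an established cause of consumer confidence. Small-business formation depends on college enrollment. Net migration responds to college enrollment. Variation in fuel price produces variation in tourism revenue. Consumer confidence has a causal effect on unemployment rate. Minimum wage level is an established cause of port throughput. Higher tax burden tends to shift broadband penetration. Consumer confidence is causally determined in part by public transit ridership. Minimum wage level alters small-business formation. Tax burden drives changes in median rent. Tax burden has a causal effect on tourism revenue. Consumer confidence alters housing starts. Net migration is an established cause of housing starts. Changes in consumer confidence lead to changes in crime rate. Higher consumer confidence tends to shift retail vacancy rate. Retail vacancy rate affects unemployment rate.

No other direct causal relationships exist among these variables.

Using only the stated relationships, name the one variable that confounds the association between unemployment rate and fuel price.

College enrollment has a causal path to unemployment rate (college enrollment → export volume → tax burden → consumer confidence → unemployment rate) and a separate causal path to fuel price (college enrollment → small-business formation → port throughput → fuel price), so it is a common cause of both.
No stated relationship gives unemployment rate a causal route to fuel price, so the correlation is explained by the shared upstream cause rather than a direct effect.

college enrollment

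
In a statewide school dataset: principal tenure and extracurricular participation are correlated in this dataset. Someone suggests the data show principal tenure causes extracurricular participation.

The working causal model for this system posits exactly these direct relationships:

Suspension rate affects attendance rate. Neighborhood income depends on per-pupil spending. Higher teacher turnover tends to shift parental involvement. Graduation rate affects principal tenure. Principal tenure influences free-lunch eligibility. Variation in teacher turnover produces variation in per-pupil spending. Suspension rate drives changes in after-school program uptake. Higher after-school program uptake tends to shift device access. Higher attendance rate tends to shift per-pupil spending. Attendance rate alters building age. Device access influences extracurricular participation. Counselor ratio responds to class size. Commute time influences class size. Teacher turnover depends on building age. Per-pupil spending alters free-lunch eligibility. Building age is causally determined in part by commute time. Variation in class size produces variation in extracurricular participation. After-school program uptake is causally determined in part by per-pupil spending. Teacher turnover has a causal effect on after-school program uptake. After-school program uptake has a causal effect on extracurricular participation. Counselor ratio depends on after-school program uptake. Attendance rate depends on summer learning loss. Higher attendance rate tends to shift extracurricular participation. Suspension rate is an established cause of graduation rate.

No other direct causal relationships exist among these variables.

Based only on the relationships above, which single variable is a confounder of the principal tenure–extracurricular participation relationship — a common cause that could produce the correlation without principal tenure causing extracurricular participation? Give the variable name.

Suspension rate has a causal path to principal tenure (suspension rate → graduation rate → principal tenure) and a separate causal path to extracurricular participation (suspension rate → after-school program uptake → extracurricular participation), so it is a common cause of both.
No stated relationship gives principal tenure a causal route to extracurricular participation, so the correlation is explained by the shared upstream cause rather than a direct effect.

suspension rate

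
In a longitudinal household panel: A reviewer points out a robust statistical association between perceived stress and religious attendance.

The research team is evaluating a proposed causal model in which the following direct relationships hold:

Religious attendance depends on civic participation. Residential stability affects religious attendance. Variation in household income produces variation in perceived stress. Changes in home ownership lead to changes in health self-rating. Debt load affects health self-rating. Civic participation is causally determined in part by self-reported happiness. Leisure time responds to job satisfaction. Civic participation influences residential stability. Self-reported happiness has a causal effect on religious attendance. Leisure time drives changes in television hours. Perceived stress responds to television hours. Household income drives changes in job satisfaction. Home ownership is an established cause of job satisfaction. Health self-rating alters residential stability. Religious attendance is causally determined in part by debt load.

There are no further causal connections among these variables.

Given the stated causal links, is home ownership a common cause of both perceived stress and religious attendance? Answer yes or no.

yes

Home ownership has a causal path to perceived stress (home ownership → job satisfaction → leisure time → television hours → perceived stress) and to religious attendance (home ownership → health self-rating → residential stability → religious attendance), so it is a common cause of both — a confounder.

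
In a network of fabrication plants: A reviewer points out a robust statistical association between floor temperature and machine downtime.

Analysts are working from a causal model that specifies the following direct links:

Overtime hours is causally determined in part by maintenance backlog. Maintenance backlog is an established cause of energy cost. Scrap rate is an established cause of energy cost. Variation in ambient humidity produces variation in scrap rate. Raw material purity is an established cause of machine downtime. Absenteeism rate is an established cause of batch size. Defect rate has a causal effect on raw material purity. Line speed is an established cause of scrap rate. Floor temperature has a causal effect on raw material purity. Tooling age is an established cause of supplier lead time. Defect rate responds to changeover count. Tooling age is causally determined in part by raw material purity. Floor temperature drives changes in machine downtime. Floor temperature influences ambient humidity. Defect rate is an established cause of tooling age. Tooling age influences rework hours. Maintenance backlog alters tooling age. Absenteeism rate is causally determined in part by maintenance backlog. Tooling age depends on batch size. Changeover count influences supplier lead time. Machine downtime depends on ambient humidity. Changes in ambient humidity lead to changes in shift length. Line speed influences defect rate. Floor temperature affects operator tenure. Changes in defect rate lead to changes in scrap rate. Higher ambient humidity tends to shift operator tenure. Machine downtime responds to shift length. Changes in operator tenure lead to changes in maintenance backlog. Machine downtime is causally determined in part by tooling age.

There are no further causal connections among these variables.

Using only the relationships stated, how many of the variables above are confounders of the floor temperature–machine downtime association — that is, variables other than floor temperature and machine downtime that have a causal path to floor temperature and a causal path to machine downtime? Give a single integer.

0

No listed variable has a causal path to both floor temperature and machine downtime, so there are no common causes.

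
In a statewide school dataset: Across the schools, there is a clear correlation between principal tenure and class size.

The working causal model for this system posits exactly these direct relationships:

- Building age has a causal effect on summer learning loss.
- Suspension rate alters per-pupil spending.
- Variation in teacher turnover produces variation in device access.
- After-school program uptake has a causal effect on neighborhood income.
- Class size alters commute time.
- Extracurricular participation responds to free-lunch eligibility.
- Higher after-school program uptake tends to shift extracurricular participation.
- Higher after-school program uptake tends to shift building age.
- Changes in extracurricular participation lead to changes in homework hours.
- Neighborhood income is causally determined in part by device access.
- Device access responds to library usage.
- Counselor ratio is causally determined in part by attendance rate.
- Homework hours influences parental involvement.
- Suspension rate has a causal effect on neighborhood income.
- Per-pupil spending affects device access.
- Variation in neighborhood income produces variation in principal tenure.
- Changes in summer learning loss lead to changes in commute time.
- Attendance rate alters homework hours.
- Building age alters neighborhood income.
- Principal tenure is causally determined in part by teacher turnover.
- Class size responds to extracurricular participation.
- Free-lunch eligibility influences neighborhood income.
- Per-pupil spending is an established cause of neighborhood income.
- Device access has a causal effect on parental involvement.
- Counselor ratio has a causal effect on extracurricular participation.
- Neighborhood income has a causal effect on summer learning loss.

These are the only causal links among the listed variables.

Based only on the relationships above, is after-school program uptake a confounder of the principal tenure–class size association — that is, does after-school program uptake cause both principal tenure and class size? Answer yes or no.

yes

After-school program uptake has a causal path to principal tenure (after-school program uptake → neighborhood income → principal tenure) and to class size (after-school program uptake → extracurricular participation → class size), so it is a common cause of both — a confounder.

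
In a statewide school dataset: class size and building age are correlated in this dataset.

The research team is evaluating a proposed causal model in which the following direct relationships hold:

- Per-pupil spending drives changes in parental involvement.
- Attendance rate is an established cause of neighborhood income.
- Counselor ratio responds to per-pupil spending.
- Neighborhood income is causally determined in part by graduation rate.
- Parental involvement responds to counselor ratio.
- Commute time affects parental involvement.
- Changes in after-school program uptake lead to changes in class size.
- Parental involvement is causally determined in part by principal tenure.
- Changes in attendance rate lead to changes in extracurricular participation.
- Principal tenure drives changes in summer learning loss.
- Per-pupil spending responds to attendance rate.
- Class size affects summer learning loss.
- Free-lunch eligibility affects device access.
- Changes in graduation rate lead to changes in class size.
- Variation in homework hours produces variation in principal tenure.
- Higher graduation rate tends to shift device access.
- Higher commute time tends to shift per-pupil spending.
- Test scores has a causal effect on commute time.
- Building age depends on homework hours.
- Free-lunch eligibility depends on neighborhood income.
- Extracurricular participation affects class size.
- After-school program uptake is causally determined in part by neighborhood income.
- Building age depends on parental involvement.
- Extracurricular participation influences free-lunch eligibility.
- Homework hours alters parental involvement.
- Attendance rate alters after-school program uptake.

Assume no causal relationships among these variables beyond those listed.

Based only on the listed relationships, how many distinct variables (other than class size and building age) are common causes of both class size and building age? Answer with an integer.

The common causes are: attendance rate (to class size via attendance rate → after-school program uptake → class size; to building age via attendance rate → per-pupil spending → parental involvement → building age).
Every other variable lacks a causal path to at least one of class size and building age.

1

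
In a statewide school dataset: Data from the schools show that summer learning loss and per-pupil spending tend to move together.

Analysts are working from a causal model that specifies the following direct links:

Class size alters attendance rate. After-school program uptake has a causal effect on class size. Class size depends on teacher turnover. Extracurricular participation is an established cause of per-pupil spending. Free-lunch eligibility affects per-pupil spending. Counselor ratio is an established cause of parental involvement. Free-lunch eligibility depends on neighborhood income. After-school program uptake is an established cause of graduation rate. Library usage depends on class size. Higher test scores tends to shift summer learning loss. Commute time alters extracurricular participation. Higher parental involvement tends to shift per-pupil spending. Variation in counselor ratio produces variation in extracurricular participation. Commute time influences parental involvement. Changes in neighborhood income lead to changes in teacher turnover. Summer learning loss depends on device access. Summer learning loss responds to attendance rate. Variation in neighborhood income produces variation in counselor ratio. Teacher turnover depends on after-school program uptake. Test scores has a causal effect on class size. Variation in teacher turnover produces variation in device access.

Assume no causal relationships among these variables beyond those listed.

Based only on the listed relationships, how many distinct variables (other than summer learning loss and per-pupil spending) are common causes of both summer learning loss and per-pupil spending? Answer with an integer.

The common causes are: neighborhood income (to summer learning loss via neighborhood income → teacher turnover → device access → summer learning loss; to per-pupil spending via neighborhood income → free-lunch eligibility → per-pupil spending).
Every other variable lacks a causal path to at least one of summer learning loss and per-pupil spending.

1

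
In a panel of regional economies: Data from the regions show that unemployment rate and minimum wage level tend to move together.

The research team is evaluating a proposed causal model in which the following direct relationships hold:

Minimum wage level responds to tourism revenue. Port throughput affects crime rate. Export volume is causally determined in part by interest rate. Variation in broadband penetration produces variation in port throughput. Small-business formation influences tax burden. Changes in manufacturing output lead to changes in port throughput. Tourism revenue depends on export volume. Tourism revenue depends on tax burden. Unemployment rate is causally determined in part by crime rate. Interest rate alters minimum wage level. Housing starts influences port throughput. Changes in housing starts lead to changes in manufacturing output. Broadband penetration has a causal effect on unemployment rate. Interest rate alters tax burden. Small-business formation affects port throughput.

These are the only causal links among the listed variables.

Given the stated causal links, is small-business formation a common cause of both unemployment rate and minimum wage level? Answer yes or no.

yes

Small-business formation has a causal path to unemployment rate (small-business formation → port throughput → crime rate → unemployment rate) and to minimum wage level (small-business formation → tax burden → tourism revenue → minimum wage level), so it is a common cause of both — a confounder.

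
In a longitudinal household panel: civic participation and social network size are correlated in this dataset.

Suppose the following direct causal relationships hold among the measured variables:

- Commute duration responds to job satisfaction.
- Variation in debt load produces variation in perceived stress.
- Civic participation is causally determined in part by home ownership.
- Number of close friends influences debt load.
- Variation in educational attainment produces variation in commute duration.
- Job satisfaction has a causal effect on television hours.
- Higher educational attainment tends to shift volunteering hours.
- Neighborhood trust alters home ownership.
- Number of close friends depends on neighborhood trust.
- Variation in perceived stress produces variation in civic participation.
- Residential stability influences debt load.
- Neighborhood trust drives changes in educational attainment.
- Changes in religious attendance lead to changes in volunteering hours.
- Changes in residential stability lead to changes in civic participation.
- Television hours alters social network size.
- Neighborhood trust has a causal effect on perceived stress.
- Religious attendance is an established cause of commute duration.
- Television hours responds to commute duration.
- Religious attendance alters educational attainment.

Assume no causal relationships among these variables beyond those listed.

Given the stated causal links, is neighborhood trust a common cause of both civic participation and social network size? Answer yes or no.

Neighborhood trust has a causal path to civic participation (neighborhood trust → perceived stress → civic participation) and to social network size (neighborhood trust → educational attainment → commute duration → television hours → social network size), so it is a common cause of both — a confounder.

yes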